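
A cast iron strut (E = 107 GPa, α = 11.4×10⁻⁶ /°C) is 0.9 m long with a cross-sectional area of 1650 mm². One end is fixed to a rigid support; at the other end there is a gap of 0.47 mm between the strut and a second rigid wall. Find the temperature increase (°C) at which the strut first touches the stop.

The gap closes when αΔT L = 0.47 mm, since the strut is still unstressed at that instant.
ΔT = 0.47 / (11.4×10⁻⁶ × 900) = 45.81 °C.

ΔT ≈ 45.8 °C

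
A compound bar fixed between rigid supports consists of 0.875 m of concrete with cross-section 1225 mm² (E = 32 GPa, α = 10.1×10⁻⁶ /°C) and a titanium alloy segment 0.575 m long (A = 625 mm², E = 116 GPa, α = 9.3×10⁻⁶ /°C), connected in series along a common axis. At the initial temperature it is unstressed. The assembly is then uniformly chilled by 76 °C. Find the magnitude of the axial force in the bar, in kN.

P ≈ 35.6 kN (tensile)

If the supports were absent, the total length change would be Σ αᵢΔT Lᵢ = 10.1×10⁻⁶×76×875 + 9.3×10⁻⁶×76×575 = 1.078 mm.
The walls prevent any net length change, so an axial force P (same in every segment) develops. Compatibility: P · Σ Lᵢ/(AᵢEᵢ) = δ_free.
The series flexibility is Σ Lᵢ/(AᵢEᵢ) = 875/(1225×32×10³) + 575/(625×116×10³) = 3.025×10⁻⁵ mm/N.
P = 1.078 / 3.025×10⁻⁵ = 35640 N = 35.64 kN, tensile.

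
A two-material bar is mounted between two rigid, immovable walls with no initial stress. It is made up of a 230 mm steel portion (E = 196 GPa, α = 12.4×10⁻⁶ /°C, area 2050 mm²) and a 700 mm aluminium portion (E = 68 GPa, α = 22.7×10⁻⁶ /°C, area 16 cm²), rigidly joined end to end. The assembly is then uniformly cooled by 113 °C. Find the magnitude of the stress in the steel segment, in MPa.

Free thermal contraction of the whole bar: Σ αᵢΔT Lᵢ = 12.4×10⁻⁶×113×230 + 22.7×10⁻⁶×113×700 = 2.118 mm.
The walls prevent any net length change, so an axial force P (same in every segment) develops. Compatibility: P · Σ Lᵢ/(AᵢEᵢ) = δ_free.
The series flexibility is Σ Lᵢ/(AᵢEᵢ) = 230/(2050×196×10³) + 700/(1600×68×10³) = 7.006×10⁻⁶ mm/N.
So P = 2.118 / 7.006×10⁻⁶ = 302.3 kN, tensile.
σ_{steel} = P / A = 302300 / 2050 = 147.5 MPa.

σ ≈ 147 MPa (tensile)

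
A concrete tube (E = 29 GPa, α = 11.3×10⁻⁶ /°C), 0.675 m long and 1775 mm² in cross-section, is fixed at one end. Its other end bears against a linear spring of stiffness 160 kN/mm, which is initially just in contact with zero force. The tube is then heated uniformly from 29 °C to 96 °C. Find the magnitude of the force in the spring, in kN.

P ≈ 26.4 kN

If the spring were absent the tube would lengthen by αΔT L = 11.3×10⁻⁶ × 67 × 675 = 0.511 mm.
With a force P in the spring, the elastic change of the tube is PL/(AE) and that of the spring is P/k; compatibility requires their sum to equal δ_free.
P [ L/(AE) + 1/k ] = δ_free → P [ 675/(1775×29×10³) + 1/(160×10³) ] = 0.511.
P = 0.511 / 1.936×10⁻⁵ = 26390 N.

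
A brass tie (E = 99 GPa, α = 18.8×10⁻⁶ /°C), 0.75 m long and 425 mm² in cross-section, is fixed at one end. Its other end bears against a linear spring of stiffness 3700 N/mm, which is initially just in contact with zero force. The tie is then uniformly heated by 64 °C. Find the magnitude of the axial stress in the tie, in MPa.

σ ≈ 7.37 MPa (compressive)

Free thermal expansion: δ_free = αΔT L = 18.8×10⁻⁶ × 64 × 750 = 0.9024 mm.
With a force P in the spring, the elastic change of the tie is PL/(AE) and that of the spring is P/k; compatibility requires their sum to equal δ_free.
P [ L/(AE) + 1/k ] = δ_free → P [ 750/(425×99×10³) + 1/(3700) ] = 0.9024.
P = 0.9024 / 0.0002881 = 3132 N.
σ = P/A = 3132/425 = 7.37 MPa.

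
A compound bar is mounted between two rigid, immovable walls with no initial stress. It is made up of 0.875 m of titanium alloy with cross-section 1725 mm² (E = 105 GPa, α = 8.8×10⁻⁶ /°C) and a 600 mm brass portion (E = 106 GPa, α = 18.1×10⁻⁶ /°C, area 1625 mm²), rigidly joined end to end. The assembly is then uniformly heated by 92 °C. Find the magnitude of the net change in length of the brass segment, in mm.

With the walls removed the bar would change length by δ_free = Σ αᵢΔT Lᵢ = 8.8×10⁻⁶×92×875 + 18.1×10⁻⁶×92×600 = 1.708 mm.
The walls prevent any net length change, so an axial force P (same in every segment) develops. Compatibility: P · Σ Lᵢ/(AᵢEᵢ) = δ_free.
The series flexibility is Σ Lᵢ/(AᵢEᵢ) = 875/(1725×105×10³) + 600/(1625×106×10³) = 8.314×10⁻⁶ mm/N.
So P = 1.708 / 8.314×10⁻⁶ = 205.4 kN, compressive.
For the brass segment, free thermal change = 18.1×10⁻⁶×92×600 = 0.9991 mm and elastic change from P = 205400×600/(1625×106×10³) = 0.7154 mm; these oppose, so the net change is 0.284 mm (segment lengthens).

|ΔL| ≈ 0.284 mm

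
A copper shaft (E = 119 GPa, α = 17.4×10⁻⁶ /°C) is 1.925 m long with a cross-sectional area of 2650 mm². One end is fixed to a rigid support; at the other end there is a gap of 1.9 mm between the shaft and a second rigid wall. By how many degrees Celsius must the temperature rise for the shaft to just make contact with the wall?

Contact occurs when the free expansion equals the gap: αΔT L = 1.9 mm.
ΔT = 1.9 / (17.4×10⁻⁶ × 1925) = 56.72 °C.

ΔT ≈ 56.7 °C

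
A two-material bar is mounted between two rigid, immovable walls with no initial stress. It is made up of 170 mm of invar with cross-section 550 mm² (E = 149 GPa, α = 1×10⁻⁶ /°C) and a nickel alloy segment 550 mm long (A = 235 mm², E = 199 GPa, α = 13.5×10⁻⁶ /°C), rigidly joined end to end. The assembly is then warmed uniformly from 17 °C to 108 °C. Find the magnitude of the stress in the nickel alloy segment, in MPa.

If the supports were absent, the total length change would be Σ αᵢΔT Lᵢ = 1×10⁻⁶×91×170 + 13.5×10⁻⁶×91×550 = 0.6911 mm.
Since the ends are fixed, an axial force P builds up, equal in every segment, with P · Σ Lᵢ/(AᵢEᵢ) = δ_free.
The series flexibility is Σ Lᵢ/(AᵢEᵢ) = 170/(550×149×10³) + 550/(235×199×10³) = 1.384×10⁻⁵ mm/N.
So P = 0.6911 / 1.384×10⁻⁵ = 49.95 kN, compressive.
σ_{nickel alloy} = P / A = 49950 / 235 = 212.6 MPa.

σ ≈ 213 MPa (compressive)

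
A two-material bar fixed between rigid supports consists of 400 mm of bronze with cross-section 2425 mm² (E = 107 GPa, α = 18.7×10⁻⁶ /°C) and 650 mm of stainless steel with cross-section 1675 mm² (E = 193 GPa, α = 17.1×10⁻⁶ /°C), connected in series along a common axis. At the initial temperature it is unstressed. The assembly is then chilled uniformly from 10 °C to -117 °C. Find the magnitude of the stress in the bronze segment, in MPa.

σ ≈ 274 MPa (tensile)

If the supports were absent, the total length change would be Σ αᵢΔT Lᵢ = 18.7×10⁻⁶×127×400 + 17.1×10⁻⁶×127×650 = 2.362 mm.
Since the ends are fixed, an axial force P builds up, equal in every segment, with P · Σ Lᵢ/(AᵢEᵢ) = δ_free.
Σ Lᵢ/(AᵢEᵢ) = 400/(2425×107×10³) + 650/(1675×193×10³) = 3.552×10⁻⁶ mm/N.
Hence P = δ_free / Σ(L/AE) = 2.362/3.552×10⁻⁶ = 664.8 kN (tensile).
σ_{bronze} = P / A = 664800 / 2425 = 274.1 MPa.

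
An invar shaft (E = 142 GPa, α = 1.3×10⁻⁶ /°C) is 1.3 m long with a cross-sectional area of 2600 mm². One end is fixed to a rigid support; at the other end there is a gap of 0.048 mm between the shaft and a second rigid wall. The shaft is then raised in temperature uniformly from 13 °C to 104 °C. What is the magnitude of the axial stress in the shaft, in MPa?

If the wall were absent the shaft would grow by αΔT L = 1.3×10⁻⁶ × 91 × 1300 = 0.1538 mm.
After closing the 0.048 mm clearance, 0.1538 − 0.048 = 0.1058 mm of expansion remains to be suppressed by the wall.
So σ = E(δ_free − g)/L = 142×10³ × 0.1058/1300 = 11.56 MPa.

σ ≈ 11.6 MPa (compressive)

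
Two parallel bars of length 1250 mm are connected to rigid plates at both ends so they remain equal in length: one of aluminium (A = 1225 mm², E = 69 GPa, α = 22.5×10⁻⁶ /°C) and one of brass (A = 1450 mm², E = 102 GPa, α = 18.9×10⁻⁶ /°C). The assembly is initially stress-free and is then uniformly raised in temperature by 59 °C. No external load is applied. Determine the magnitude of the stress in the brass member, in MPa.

σ ≈ 7.88 MPa (tensile)

The aluminium has the larger α, so on heating it would change length more than the brass if both were free. The rigid plates force a common final length, so the aluminium is put into compression and the brass into tension, with equal and opposite forces P (no external load).
Setting the final lengths equal and cancelling L: (α₁ − α₂)ΔT = P/(A₁E₁) + P/(A₂E₂).
|α₁ − α₂|·ΔT = 3.6×10⁻⁶ × 59 = 0.0002124.
1/(A₁E₁) + 1/(A₂E₂) = 1/(1225×69×10³) + 1/(1450×102×10³) = 1.859×10⁻⁸ N⁻¹.
P = 0.0002124 / 1.859×10⁻⁸ = 11420 N = 11.42 kN.
σ_{brass} = P/A₂ = 11420/1450 = 7.879 MPa, tensile.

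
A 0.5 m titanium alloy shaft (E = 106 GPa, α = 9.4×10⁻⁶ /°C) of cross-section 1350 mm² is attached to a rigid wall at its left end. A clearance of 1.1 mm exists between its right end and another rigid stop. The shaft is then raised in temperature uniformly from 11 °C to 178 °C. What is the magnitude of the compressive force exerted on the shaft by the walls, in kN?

Unrestrained expansion: δ_free = αΔT L = 9.4×10⁻⁶ × 167 × 500 = 0.7849 mm.
This is smaller than the 1.1 mm clearance, so the shaft expands freely without reaching the stop — the stress is zero.

P ≈ 0 kN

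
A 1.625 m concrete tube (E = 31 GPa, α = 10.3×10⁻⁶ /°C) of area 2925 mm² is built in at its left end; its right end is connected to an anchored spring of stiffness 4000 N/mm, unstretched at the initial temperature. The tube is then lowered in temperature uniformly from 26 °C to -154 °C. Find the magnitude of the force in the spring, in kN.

If the spring were absent the tube would shorten by αΔT L = 10.3×10⁻⁶ × 180 × 1625 = 3.013 mm.
With a force P in the spring, the elastic change of the tube is PL/(AE) and that of the spring is P/k; compatibility requires their sum to equal δ_free.
So P = δ_free / [L/(AE) + 1/k] = 3.013 / [ 1625/(2925×31×10³) + 1/(4000) ].
P = 3.013 / 0.0002679 = 11240 N.

P ≈ 11.2 kN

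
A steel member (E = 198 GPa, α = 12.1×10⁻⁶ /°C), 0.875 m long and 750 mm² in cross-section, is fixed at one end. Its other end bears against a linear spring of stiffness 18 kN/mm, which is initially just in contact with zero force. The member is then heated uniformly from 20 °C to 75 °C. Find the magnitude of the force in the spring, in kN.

P ≈ 9.48 kN

If the spring were absent the member would lengthen by αΔT L = 12.1×10⁻⁶ × 55 × 875 = 0.5823 mm.
With a force P in the spring, the elastic change of the member is PL/(AE) and that of the spring is P/k; compatibility requires their sum to equal δ_free.
So P = δ_free / [L/(AE) + 1/k] = 0.5823 / [ 875/(750×198×10³) + 1/(18×10³) ].
P = 0.5823 / 6.145×10⁻⁵ = 9477 N.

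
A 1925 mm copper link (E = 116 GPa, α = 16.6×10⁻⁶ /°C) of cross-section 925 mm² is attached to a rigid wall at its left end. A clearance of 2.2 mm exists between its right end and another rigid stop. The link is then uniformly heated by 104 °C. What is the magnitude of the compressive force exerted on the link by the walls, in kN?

P ≈ 62.6 kN

Free thermal elongation = αΔT L = 16.6×10⁻⁶ × 104 × 1925 = 3.323 mm.
After closing the 2.2 mm clearance, 3.323 − 2.2 = 1.123 mm of expansion remains to be suppressed by the wall.
Compatibility: PL/(AE) = 1.123 mm, so σ = P/A = E × (1.123/1925) = 67.69 MPa.
Force on the wall = σA = 67.69 × 925 mm² = 62.61 kN.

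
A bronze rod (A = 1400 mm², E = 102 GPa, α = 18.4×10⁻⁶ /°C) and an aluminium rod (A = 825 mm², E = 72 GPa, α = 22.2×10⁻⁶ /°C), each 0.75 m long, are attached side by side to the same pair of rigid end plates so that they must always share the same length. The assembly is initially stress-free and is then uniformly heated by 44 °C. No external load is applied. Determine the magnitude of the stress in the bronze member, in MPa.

σ ≈ 5.01 MPa (tensile)

Equilibrium of a rigid end plate with no external load gives equal and opposite internal forces ±P in the two members. Since α_{aluminium} > α_{bronze}, heating drives the aluminium into compression and the bronze into tension.
Setting the final lengths equal and cancelling L: (α₁ − α₂)ΔT = P/(A₁E₁) + P/(A₂E₂).
|α₁ − α₂|·ΔT = 3.8×10⁻⁶ × 44 = 0.0001672.
1/(A₁E₁) + 1/(A₂E₂) = 1/(1400×102×10³) + 1/(825×72×10³) = 2.384×10⁻⁸ N⁻¹.
P = 0.0001672 / 2.384×10⁻⁸ = 7014 N = 7.014 kN.
σ_{bronze} = P/A₁ = 7014/1400 = 5.01 MPa, tensile.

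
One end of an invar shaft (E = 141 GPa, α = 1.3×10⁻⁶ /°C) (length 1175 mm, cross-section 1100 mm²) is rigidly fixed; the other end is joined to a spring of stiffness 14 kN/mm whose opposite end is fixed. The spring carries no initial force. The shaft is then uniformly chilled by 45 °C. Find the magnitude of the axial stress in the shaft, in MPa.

The unrestrained thermal change is αΔT L = 1.3×10⁻⁶ × 45 × 1175 = 0.06874 mm.
Let P be the tensile force in the spring. The shaft extends elastically by PL/(AE) and the spring stretches by P/k; together these equal δ_free.
So P = δ_free / [L/(AE) + 1/k] = 0.06874 / [ 1175/(1100×141×10³) + 1/(14×10³) ].
P = 0.06874 / 7.9×10⁻⁵ = 870 N.
σ = P/A = 870/1100 = 0.791 MPa.

σ ≈ 0.791 MPa (tensile)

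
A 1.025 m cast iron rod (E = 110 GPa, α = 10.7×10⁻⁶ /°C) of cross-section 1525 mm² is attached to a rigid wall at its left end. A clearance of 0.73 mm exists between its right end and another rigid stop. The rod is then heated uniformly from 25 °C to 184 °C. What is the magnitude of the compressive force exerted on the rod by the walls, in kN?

Unrestrained expansion: δ_free = αΔT L = 10.7×10⁻⁶ × 159 × 1025 = 1.744 mm.
The gap closes (δ_free > 0.73 mm) and the wall then resists a further 1.744 − 0.73 = 1.014 mm of expansion.
So σ = E(δ_free − g)/L = 110×10³ × 1.014/1025 = 108.8 MPa.
Force on the wall = σA = 108.8 × 1525 mm² = 165.9 kN.

P ≈ 166 kN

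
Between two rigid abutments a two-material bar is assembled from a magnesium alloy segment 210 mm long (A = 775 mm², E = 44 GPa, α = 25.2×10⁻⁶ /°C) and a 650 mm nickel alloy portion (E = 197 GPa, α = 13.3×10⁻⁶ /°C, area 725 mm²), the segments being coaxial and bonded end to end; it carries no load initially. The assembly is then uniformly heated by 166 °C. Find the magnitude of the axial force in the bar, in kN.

P ≈ 216 kN (compressive)

Free thermal expansion of the whole bar: Σ αᵢΔT Lᵢ = 25.2×10⁻⁶×166×210 + 13.3×10⁻⁶×166×650 = 2.314 mm.
The walls prevent any net length change, so an axial force P (same in every segment) develops. Compatibility: P · Σ Lᵢ/(AᵢEᵢ) = δ_free.
Σ Lᵢ/(AᵢEᵢ) = 210/(775×44×10³) + 650/(725×197×10³) = 1.071×10⁻⁵ mm/N.
P = 2.314 / 1.071×10⁻⁵ = 216000 N = 216 kN, compressive.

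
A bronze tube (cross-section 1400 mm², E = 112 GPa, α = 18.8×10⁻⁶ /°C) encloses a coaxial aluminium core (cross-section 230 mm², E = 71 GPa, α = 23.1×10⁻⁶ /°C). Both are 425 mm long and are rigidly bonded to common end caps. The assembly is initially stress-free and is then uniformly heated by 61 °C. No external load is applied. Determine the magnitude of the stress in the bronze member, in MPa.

Equilibrium of a rigid end plate with no external load gives equal and opposite internal forces ±P in the two members. Since α_{aluminium} > α_{bronze}, heating drives the aluminium into compression and the bronze into tension.
Equating the net (thermal + elastic) strains gives |α₁ − α₂|·ΔT = P·[1/(A₁E₁) + 1/(A₂E₂)].
|α₁ − α₂|·ΔT = 4.3×10⁻⁶ × 61 = 0.0002623.
1/(A₁E₁) + 1/(A₂E₂) = 1/(1400×112×10³) + 1/(230×71×10³) = 6.761×10⁻⁸ N⁻¹.
P = 0.0002623 / 6.761×10⁻⁸ = 3879 N = 3.879 kN.
σ_{bronze} = P/A₁ = 3879/1400 = 2.771 MPa, tensile.

σ ≈ 2.77 MPa (tensile)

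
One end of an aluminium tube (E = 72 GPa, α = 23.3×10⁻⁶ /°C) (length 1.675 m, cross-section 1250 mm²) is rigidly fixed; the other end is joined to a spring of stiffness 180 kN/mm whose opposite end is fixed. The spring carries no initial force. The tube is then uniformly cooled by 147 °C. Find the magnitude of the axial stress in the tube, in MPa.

σ ≈ 190 MPa (tensile)

Free thermal contraction: δ_free = αΔT L = 23.3×10⁻⁶ × 147 × 1675 = 5.737 mm.
With a force P in the spring, the elastic change of the tube is PL/(AE) and that of the spring is P/k; compatibility requires their sum to equal δ_free.
P [ L/(AE) + 1/k ] = δ_free → P [ 1675/(1250×72×10³) + 1/(180×10³) ] = 5.737.
P = 5.737 / 2.417×10⁻⁵ = 237400 N.
σ = P/A = 237400/1250 = 189.9 MPa.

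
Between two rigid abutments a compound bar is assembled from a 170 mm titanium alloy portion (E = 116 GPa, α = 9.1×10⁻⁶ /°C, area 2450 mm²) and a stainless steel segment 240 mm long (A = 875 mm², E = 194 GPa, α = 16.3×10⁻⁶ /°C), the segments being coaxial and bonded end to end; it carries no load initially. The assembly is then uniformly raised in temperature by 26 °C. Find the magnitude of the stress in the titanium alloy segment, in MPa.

With the walls removed the bar would change length by δ_free = Σ αᵢΔT Lᵢ = 9.1×10⁻⁶×26×170 + 16.3×10⁻⁶×26×240 = 0.1419 mm.
The rigid supports impose zero overall length change; the single axial force P common to all segments must satisfy P Σ Lᵢ/(AᵢEᵢ) = δ_free.
Σ Lᵢ/(AᵢEᵢ) = 170/(2450×116×10³) + 240/(875×194×10³) = 2.012×10⁻⁶ mm/N.
P = 0.1419 / 2.012×10⁻⁶ = 70540 N = 70.54 kN, compressive.
σ_{titanium alloy} = P / A = 70540 / 2450 = 28.79 MPa.

σ ≈ 28.8 MPa (compressive)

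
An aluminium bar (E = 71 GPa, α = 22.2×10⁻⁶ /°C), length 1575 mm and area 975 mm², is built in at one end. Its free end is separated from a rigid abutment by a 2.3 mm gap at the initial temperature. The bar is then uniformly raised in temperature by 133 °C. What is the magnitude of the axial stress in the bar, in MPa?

σ ≈ 106 MPa (compressive)

Unrestrained expansion: δ_free = αΔT L = 22.2×10⁻⁶ × 133 × 1575 = 4.65 mm.
This exceeds the 2.3 mm gap, so the wall pushes back. The portion of expansion that must be recovered elastically is δ_free − gap = 4.65 − 2.3 = 2.35 mm.
That suppressed elongation corresponds to σ = E·Δ/L = 71×10³ × 2.35/1575 = 106 MPa.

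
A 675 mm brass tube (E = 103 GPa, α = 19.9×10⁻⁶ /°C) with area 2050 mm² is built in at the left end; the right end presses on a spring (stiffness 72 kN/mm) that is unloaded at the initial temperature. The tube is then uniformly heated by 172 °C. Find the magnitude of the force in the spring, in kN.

P ≈ 135 kN

If the spring were absent the tube would lengthen by αΔT L = 19.9×10⁻⁶ × 172 × 675 = 2.31 mm.
Let P be the compressive force at the spring. The tube shortens elastically by PL/(AE) and the spring compresses by P/k; together these equal δ_free.
P [ L/(AE) + 1/k ] = δ_free → P [ 675/(2050×103×10³) + 1/(72×10³) ] = 2.31.
P = 2.31 / 1.709×10⁻⁵ = 135200 N.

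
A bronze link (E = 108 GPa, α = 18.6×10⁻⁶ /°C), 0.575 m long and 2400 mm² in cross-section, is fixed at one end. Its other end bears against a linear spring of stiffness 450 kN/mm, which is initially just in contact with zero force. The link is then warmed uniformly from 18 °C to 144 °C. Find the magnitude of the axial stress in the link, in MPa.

If the spring were absent the link would lengthen by αΔT L = 18.6×10⁻⁶ × 126 × 575 = 1.348 mm.
With a force P in the spring, the elastic change of the link is PL/(AE) and that of the spring is P/k; compatibility requires their sum to equal δ_free.
So P = δ_free / [L/(AE) + 1/k] = 1.348 / [ 575/(2400×108×10³) + 1/(450×10³) ].
P = 1.348 / 4.441×10⁻⁶ = 303500 N.
σ = P/A = 303500/2400 = 126.4 MPa.

σ ≈ 126 MPa (compressive)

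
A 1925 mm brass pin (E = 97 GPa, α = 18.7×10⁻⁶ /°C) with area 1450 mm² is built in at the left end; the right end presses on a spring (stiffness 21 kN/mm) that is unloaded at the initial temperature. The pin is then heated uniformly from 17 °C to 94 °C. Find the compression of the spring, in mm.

If the spring were absent the pin would lengthen by αΔT L = 18.7×10⁻⁶ × 77 × 1925 = 2.772 mm.
With a force P in the spring, the elastic change of the pin is PL/(AE) and that of the spring is P/k; compatibility requires their sum to equal δ_free.
So P = δ_free / [L/(AE) + 1/k] = 2.772 / [ 1925/(1450×97×10³) + 1/(21×10³) ].
P = 2.772 / 6.131×10⁻⁵ = 45210 N.
Spring compression = P/k = 45210/(21×10³) = 2.153 mm.

δ ≈ 2.15 mm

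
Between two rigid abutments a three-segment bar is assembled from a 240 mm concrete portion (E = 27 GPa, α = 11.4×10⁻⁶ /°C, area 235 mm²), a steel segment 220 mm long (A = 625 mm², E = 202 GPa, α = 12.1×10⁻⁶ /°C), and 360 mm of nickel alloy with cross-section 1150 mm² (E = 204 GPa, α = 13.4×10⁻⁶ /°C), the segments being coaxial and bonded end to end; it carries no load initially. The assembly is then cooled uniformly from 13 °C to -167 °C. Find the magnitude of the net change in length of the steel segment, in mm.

If the supports were absent, the total length change would be Σ αᵢΔT Lᵢ = 11.4×10⁻⁶×180×240 + 12.1×10⁻⁶×180×220 + 13.4×10⁻⁶×180×360 = 1.84 mm.
The rigid supports impose zero overall length change; the single axial force P common to all segments must satisfy P Σ Lᵢ/(AᵢEᵢ) = δ_free.
Σ Lᵢ/(AᵢEᵢ) = 240/(235×27×10³) + 220/(625×202×10³) + 360/(1150×204×10³) = 4.11×10⁻⁵ mm/N.
P = 1.84 / 4.11×10⁻⁵ = 44770 N = 44.77 kN, tensile.
For the steel segment, free thermal change = 12.1×10⁻⁶×180×220 = 0.4792 mm and elastic change from P = 44770×220/(625×202×10³) = 0.07801 mm; these oppose, so the net change is 0.401 mm (segment shortens).

|ΔL| ≈ 0.401 mm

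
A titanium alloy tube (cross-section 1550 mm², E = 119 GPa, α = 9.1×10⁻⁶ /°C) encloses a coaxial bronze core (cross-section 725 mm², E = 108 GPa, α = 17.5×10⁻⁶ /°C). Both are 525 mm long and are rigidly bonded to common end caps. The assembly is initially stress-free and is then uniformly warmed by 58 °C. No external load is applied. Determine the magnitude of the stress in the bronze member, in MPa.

Equilibrium of a rigid end plate with no external load gives equal and opposite internal forces ±P in the two members. Since α_{bronze} > α_{titanium alloy}, heating drives the bronze into compression and the titanium alloy into tension.
Equating the net (thermal + elastic) strains gives |α₁ − α₂|·ΔT = P·[1/(A₁E₁) + 1/(A₂E₂)].
|α₁ − α₂|·ΔT = 8.4×10⁻⁶ × 58 = 0.0004872.
1/(A₁E₁) + 1/(A₂E₂) = 1/(1550×119×10³) + 1/(725×108×10³) = 1.819×10⁻⁸ N⁻¹.
So P = 0.0004872 / 1.819×10⁻⁸ = 26.78 kN.
σ_{bronze} = P/A₂ = 26780/725 = 36.94 MPa, compressive.

σ ≈ 36.9 MPa (compressive)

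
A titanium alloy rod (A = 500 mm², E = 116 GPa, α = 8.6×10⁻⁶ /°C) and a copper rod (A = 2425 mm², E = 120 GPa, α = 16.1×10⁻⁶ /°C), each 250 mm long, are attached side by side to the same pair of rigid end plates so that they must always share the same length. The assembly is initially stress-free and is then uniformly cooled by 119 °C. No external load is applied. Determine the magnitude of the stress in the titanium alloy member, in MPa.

Equilibrium of a rigid end plate with no external load gives equal and opposite internal forces ±P in the two members. Since α_{copper} > α_{titanium alloy}, cooling drives the copper into tension and the titanium alloy into compression.
Setting the final lengths equal and cancelling L: (α₁ − α₂)ΔT = P/(A₁E₁) + P/(A₂E₂).
|α₁ − α₂|·ΔT = 7.5×10⁻⁶ × 119 = 0.0008925.
1/(A₁E₁) + 1/(A₂E₂) = 1/(500×116×10³) + 1/(2425×120×10³) = 2.068×10⁻⁸ N⁻¹.
P = 0.0008925 / 2.068×10⁻⁸ = 43160 N = 43.16 kN.
σ_{titanium alloy} = P/A₁ = 43160/500 = 86.32 MPa, compressive.

σ ≈ 86.3 MPa (compressive)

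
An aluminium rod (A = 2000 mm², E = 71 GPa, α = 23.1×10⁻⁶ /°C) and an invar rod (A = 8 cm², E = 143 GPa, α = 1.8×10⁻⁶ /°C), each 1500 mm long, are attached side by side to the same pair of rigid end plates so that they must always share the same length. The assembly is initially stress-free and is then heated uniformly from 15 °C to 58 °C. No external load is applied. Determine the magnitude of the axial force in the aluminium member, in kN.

Equilibrium of a rigid end plate with no external load gives equal and opposite internal forces ±P in the two members. Since α_{aluminium} > α_{invar}, heating drives the aluminium into compression and the invar into tension.
Setting the final lengths equal and cancelling L: (α₁ − α₂)ΔT = P/(A₁E₁) + P/(A₂E₂).
|α₁ − α₂|·ΔT = 21.3×10⁻⁶ × 43 = 0.0009159.
1/(A₁E₁) + 1/(A₂E₂) = 1/(2000×71×10³) + 1/(800×143×10³) = 1.578×10⁻⁸ N⁻¹.
P = 0.0009159 / 1.578×10⁻⁸ = 58030 N = 58.03 kN.

P ≈ 58 kN (compressive in the aluminium)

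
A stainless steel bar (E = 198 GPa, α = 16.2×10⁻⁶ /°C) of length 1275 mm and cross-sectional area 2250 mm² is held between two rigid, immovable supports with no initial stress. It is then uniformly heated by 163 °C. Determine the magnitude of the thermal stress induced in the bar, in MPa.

σ ≈ 523 MPa (compressive)

With length fixed, the mechanical strain must cancel the thermal strain αΔT = 16.2×10⁻⁶ × 163 = 2640.6×10⁻⁶.
σ = EαΔT = 198×10³ × 16.2×10⁻⁶ × 163 = 522.8 MPa (compressive; the bar is trying to expand).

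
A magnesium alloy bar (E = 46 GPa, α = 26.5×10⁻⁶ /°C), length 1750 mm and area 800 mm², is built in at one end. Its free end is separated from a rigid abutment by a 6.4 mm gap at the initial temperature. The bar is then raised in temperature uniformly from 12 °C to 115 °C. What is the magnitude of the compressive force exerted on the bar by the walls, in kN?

Free thermal elongation = αΔT L = 26.5×10⁻⁶ × 103 × 1750 = 4.777 mm.
Since δ_free = 4.78 mm is less than the 6.4 mm gap, the bar never touches the wall. No axial force develops.

P ≈ 0 kN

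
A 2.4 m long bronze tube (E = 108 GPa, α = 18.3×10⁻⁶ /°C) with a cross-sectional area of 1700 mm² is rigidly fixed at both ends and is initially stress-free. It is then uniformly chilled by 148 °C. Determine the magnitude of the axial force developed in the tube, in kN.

P ≈ 497 kN (tensile)

With zero net strain, σ = E·αΔT = 108 GPa × 18.3×10⁻⁶ × 148 = 292.5 MPa.
Axial force P = σA = 292.5 × 1700 = 497300 N = 497.3 kN, tensile.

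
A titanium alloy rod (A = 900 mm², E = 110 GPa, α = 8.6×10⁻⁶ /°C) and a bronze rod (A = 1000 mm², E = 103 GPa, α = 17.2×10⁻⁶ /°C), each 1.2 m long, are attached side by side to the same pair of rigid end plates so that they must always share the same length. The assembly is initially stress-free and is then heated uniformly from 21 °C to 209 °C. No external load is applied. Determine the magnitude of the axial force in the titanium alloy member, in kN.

Both members must finish at the same length. With the larger α, the bronze tends to over-expand; the plates restrain it, putting the bronze in compression and the titanium alloy in tension. With no external load the two internal forces are equal and opposite, magnitude P.
Compatibility of the two members (thermal + elastic change equal): (α₁ − α₂)ΔT = P·[1/(A₁E₁) + 1/(A₂E₂)].
|α₁ − α₂|·ΔT = 8.6×10⁻⁶ × 188 = 0.001617.
1/(A₁E₁) + 1/(A₂E₂) = 1/(900×110×10³) + 1/(1000×103×10³) = 1.981×10⁻⁸ N⁻¹.
P = 0.001617 / 1.981×10⁻⁸ = 81620 N = 81.62 kN.

P ≈ 81.6 kN (tensile in the titanium alloy)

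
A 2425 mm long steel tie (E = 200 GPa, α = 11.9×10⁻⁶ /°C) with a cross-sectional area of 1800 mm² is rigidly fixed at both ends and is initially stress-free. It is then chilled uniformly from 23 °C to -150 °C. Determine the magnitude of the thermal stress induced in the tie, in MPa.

Because both ends are immovable the net strain is zero, and the suppressed thermal strain is αΔT = 11.9×10⁻⁶ × 173 = 2058.7×10⁻⁶.
Hence σ = E·αΔT = 200×10³ × 2058.7×10⁻⁶ = 411.7 MPa, tensile.

σ ≈ 412 MPa (tensile)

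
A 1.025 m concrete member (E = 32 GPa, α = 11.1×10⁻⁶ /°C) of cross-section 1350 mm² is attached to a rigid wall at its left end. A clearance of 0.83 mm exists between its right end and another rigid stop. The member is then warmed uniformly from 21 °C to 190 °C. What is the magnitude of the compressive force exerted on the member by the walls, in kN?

If the wall were absent the member would grow by αΔT L = 11.1×10⁻⁶ × 169 × 1025 = 1.923 mm.
After closing the 0.83 mm clearance, 1.923 − 0.83 = 1.093 mm of expansion remains to be suppressed by the wall.
That suppressed elongation corresponds to σ = E·Δ/L = 32×10³ × 1.093/1025 = 34.12 MPa.
P = σA = 34.12 × 1350 = 46.06 kN.

P ≈ 46.1 kN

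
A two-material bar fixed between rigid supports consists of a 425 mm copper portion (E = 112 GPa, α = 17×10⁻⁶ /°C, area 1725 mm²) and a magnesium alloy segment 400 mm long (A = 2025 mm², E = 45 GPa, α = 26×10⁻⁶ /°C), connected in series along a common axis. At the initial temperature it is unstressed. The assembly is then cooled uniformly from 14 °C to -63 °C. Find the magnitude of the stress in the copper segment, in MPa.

σ ≈ 119 MPa (tensile)

If the supports were absent, the total length change would be Σ αᵢΔT Lᵢ = 17×10⁻⁶×77×425 + 26×10⁻⁶×77×400 = 1.357 mm.
The rigid supports impose zero overall length change; the single axial force P common to all segments must satisfy P Σ Lᵢ/(AᵢEᵢ) = δ_free.
The series flexibility is Σ Lᵢ/(AᵢEᵢ) = 425/(1725×112×10³) + 400/(2025×45×10³) = 6.589×10⁻⁶ mm/N.
Hence P = δ_free / Σ(L/AE) = 1.357/6.589×10⁻⁶ = 206 kN (tensile).
σ_{copper} = P / A = 206000 / 1725 = 119.4 MPa.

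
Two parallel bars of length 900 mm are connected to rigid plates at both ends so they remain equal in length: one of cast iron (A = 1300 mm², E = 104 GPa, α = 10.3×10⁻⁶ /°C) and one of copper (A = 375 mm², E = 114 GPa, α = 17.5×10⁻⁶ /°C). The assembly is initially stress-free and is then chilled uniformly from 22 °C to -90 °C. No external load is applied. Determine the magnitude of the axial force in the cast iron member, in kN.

Equilibrium of a rigid end plate with no external load gives equal and opposite internal forces ±P in the two members. Since α_{copper} > α_{cast iron}, cooling drives the copper into tension and the cast iron into compression.
Equating the net (thermal + elastic) strains gives |α₁ − α₂|·ΔT = P·[1/(A₁E₁) + 1/(A₂E₂)].
|α₁ − α₂|·ΔT = 7.2×10⁻⁶ × 112 = 0.0008064.
1/(A₁E₁) + 1/(A₂E₂) = 1/(1300×104×10³) + 1/(375×114×10³) = 3.079×10⁻⁸ N⁻¹.
P = 0.0008064 / 3.079×10⁻⁸ = 26190 N = 26.19 kN.

P ≈ 26.2 kN (compressive in the cast iron)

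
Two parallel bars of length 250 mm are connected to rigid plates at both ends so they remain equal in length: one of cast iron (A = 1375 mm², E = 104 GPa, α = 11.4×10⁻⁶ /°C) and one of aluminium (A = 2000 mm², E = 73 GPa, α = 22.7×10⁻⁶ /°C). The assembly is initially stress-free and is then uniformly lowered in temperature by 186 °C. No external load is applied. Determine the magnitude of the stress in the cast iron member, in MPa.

Both members must finish at the same length. With the larger α, the aluminium tends to over-contract; the plates restrain it, putting the aluminium in tension and the cast iron in compression. With no external load the two internal forces are equal and opposite, magnitude P.
Setting the final lengths equal and cancelling L: (α₁ − α₂)ΔT = P/(A₁E₁) + P/(A₂E₂).
|α₁ − α₂|·ΔT = 11.3×10⁻⁶ × 186 = 0.002102.
1/(A₁E₁) + 1/(A₂E₂) = 1/(1375×104×10³) + 1/(2000×73×10³) = 1.384×10⁻⁸ N⁻¹.
P = 0.002102 / 1.384×10⁻⁸ = 151800 N = 151.8 kN.
σ_{cast iron} = P/A₁ = 151800/1375 = 110.4 MPa, compressive.

σ ≈ 110 MPa (compressive)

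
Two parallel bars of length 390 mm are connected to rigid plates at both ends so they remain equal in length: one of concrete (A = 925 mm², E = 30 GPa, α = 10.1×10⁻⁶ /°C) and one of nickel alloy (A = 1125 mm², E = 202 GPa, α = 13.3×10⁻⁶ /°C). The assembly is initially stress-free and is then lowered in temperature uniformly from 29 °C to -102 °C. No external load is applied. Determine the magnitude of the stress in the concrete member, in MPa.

The nickel alloy has the larger α, so on cooling it would change length more than the concrete if both were free. The rigid plates force a common final length, so the nickel alloy is put into tension and the concrete into compression, with equal and opposite forces P (no external load).
Equating the net (thermal + elastic) strains gives |α₁ − α₂|·ΔT = P·[1/(A₁E₁) + 1/(A₂E₂)].
|α₁ − α₂|·ΔT = 3.2×10⁻⁶ × 131 = 0.0004192.
1/(A₁E₁) + 1/(A₂E₂) = 1/(925×30×10³) + 1/(1125×202×10³) = 4.044×10⁻⁸ N⁻¹.
So P = 0.0004192 / 4.044×10⁻⁸ = 10.37 kN.
σ_{concrete} = P/A₁ = 10370/925 = 11.21 MPa, compressive.

σ ≈ 11.2 MPa (compressive)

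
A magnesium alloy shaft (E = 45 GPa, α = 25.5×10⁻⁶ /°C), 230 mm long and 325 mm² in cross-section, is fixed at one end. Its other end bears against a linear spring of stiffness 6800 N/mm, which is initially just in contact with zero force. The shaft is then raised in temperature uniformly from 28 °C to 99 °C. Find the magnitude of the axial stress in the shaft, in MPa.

σ ≈ 7.87 MPa (compressive)

The unrestrained thermal change is αΔT L = 25.5×10⁻⁶ × 71 × 230 = 0.4164 mm.
Let P be the compressive force at the spring. The shaft shortens elastically by PL/(AE) and the spring compresses by P/k; together these equal δ_free.
So P = δ_free / [L/(AE) + 1/k] = 0.4164 / [ 230/(325×45×10³) + 1/(6800) ].
P = 0.4164 / 0.0001628 = 2558 N.
σ = P/A = 2558/325 = 7.871 MPa.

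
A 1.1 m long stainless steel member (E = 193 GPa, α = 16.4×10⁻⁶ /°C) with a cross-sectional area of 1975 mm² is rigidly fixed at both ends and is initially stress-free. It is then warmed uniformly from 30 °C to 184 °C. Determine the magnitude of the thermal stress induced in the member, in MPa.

σ ≈ 487 MPa (compressive)

Because both ends are immovable the net strain is zero, and the suppressed thermal strain is αΔT = 16.4×10⁻⁶ × 154 = 2525.6×10⁻⁶.
σ = EαΔT = 193×10³ × 16.4×10⁻⁶ × 154 = 487.4 MPa (compressive; the member is trying to expand).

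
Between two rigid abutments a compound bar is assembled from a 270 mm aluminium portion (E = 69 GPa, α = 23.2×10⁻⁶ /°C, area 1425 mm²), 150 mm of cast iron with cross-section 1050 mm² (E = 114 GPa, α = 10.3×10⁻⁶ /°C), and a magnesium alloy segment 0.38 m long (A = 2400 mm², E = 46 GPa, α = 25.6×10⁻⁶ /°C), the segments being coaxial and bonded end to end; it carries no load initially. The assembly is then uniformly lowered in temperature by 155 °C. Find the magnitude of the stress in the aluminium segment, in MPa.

If the supports were absent, the total length change would be Σ αᵢΔT Lᵢ = 23.2×10⁻⁶×155×270 + 10.3×10⁻⁶×155×150 + 25.6×10⁻⁶×155×380 = 2.718 mm.
Since the ends are fixed, an axial force P builds up, equal in every segment, with P · Σ Lᵢ/(AᵢEᵢ) = δ_free.
The series flexibility is Σ Lᵢ/(AᵢEᵢ) = 270/(1425×69×10³) + 150/(1050×114×10³) + 380/(2400×46×10³) = 7.441×10⁻⁶ mm/N.
P = 2.718 / 7.441×10⁻⁶ = 365300 N = 365.3 kN, tensile.
σ_{aluminium} = P / A = 365300 / 1425 = 256.3 MPa.

σ ≈ 256 MPa (tensile)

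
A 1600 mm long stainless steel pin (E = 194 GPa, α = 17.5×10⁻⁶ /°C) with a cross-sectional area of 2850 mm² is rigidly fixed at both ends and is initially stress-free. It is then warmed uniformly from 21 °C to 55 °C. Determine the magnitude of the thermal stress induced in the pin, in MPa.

Because both ends are immovable the net strain is zero, and the suppressed thermal strain is αΔT = 17.5×10⁻⁶ × 34 = 595×10⁻⁶.
Hence σ = E·αΔT = 194×10³ × 595×10⁻⁶ = 115.4 MPa, compressive.

σ ≈ 115 MPa (compressive)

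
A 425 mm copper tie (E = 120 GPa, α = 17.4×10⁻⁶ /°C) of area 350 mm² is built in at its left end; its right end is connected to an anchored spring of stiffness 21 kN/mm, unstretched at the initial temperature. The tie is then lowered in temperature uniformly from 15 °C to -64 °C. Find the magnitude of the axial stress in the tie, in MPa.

σ ≈ 28.9 MPa (tensile)

Free thermal contraction: δ_free = αΔT L = 17.4×10⁻⁶ × 79 × 425 = 0.5842 mm.
Let P be the tensile force in the spring. The tie extends elastically by PL/(AE) and the spring stretches by P/k; together these equal δ_free.
So P = δ_free / [L/(AE) + 1/k] = 0.5842 / [ 425/(350×120×10³) + 1/(21×10³) ].
P = 0.5842 / 5.774×10⁻⁵ = 10120 N.
σ = P/A = 10120/350 = 28.91 MPa.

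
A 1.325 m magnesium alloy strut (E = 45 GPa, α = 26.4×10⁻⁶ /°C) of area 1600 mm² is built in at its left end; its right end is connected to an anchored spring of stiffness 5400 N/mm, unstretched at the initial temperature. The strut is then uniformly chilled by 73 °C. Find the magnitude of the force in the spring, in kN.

P ≈ 12.5 kN

If the spring were absent the strut would shorten by αΔT L = 26.4×10⁻⁶ × 73 × 1325 = 2.554 mm.
With a force P in the spring, the elastic change of the strut is PL/(AE) and that of the spring is P/k; compatibility requires their sum to equal δ_free.
So P = δ_free / [L/(AE) + 1/k] = 2.554 / [ 1325/(1600×45×10³) + 1/(5400) ].
P = 2.554 / 0.0002036 = 12540 N.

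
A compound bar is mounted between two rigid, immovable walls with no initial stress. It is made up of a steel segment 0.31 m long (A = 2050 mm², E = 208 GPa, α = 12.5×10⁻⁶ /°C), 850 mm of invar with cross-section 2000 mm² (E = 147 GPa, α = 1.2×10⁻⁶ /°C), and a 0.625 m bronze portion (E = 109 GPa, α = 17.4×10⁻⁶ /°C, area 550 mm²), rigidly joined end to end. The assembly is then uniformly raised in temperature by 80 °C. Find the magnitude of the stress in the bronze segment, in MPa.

If the supports were absent, the total length change would be Σ αᵢΔT Lᵢ = 12.5×10⁻⁶×80×310 + 1.2×10⁻⁶×80×850 + 17.4×10⁻⁶×80×625 = 1.262 mm.
The rigid supports impose zero overall length change; the single axial force P common to all segments must satisfy P Σ Lᵢ/(AᵢEᵢ) = δ_free.
Σ Lᵢ/(AᵢEᵢ) = 310/(2050×208×10³) + 850/(2000×147×10³) + 625/(550×109×10³) = 1.404×10⁻⁵ mm/N.
Hence P = δ_free / Σ(L/AE) = 1.262/1.404×10⁻⁵ = 89.83 kN (compressive).
σ_{bronze} = P / A = 89830 / 550 = 163.3 MPa.

σ ≈ 163 MPa (compressive)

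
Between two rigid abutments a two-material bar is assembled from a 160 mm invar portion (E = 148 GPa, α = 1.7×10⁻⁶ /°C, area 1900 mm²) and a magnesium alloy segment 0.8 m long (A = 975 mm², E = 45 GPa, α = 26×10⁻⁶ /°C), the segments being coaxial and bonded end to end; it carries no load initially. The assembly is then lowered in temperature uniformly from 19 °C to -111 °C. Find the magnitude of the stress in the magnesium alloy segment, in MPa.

If the supports were absent, the total length change would be Σ αᵢΔT Lᵢ = 1.7×10⁻⁶×130×160 + 26×10⁻⁶×130×800 = 2.739 mm.
Since the ends are fixed, an axial force P builds up, equal in every segment, with P · Σ Lᵢ/(AᵢEᵢ) = δ_free.
Σ Lᵢ/(AᵢEᵢ) = 160/(1900×148×10³) + 800/(975×45×10³) = 1.88×10⁻⁵ mm/N.
P = 2.739 / 1.88×10⁻⁵ = 145700 N = 145.7 kN, tensile.
σ_{magnesium alloy} = P / A = 145700 / 975 = 149.4 MPa.

σ ≈ 149 MPa (tensile)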